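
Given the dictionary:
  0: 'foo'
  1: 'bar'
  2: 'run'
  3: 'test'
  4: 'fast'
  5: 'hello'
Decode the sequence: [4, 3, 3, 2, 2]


Look up each index in the dictionary:
  4 -> 'fast'
  3 -> 'test'
  3 -> 'test'
  2 -> 'run'
  2 -> 'run'

Decoded: "fast test test run run"


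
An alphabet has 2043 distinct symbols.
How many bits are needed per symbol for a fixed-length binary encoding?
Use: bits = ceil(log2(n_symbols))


log2(2043) = 10.9965
Bracket: 2^10 = 1024 < 2043 <= 2^11 = 2048
So ceil(log2(2043)) = 11

bits = ceil(log2(2043)) = ceil(10.9965) = 11 bits


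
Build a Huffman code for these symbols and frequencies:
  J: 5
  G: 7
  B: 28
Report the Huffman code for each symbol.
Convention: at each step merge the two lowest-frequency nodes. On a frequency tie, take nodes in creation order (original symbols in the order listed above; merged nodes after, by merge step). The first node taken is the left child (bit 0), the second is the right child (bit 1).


Huffman tree construction:
Step 1: Merge J(5) + G(7) = 12
Step 2: Merge (J+G)(12) + B(28) = 40
Read each symbol's code off the tree from the root (left child = 0, right child = 1).

Codes:
  J: 00 (length 2)
  G: 01 (length 2)
  B: 1 (length 1)
Average code length: 52/40 = 1.3000 bits/symbol


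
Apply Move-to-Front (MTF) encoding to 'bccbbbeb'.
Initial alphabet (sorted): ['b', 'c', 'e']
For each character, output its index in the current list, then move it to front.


MTF encoding:
'b': index 0 in ['b', 'c', 'e'] -> ['b', 'c', 'e']
'c': index 1 in ['b', 'c', 'e'] -> ['c', 'b', 'e']
'c': index 0 in ['c', 'b', 'e'] -> ['c', 'b', 'e']
'b': index 1 in ['c', 'b', 'e'] -> ['b', 'c', 'e']
'b': index 0 in ['b', 'c', 'e'] -> ['b', 'c', 'e']
'b': index 0 in ['b', 'c', 'e'] -> ['b', 'c', 'e']
'e': index 2 in ['b', 'c', 'e'] -> ['e', 'b', 'c']
'b': index 1 in ['e', 'b', 'c'] -> ['b', 'e', 'c']


Output: [0, 1, 0, 1, 0, 0, 2, 1]


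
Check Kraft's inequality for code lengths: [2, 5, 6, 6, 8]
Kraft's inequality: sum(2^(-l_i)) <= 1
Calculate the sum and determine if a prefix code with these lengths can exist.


Sum = 2^(-2) + 2^(-5) + 2^(-6) + 2^(-6) + 2^(-8)
    = 0.25 + 0.03125 + 0.015625 + 0.015625 + 0.00390625
    = 81/256 = 0.31640625
Since 0.31640625 <= 1, Kraft's inequality IS satisfied.
A prefix code with these lengths CAN exist.

Kraft sum = 0.31640625. Satisfied.


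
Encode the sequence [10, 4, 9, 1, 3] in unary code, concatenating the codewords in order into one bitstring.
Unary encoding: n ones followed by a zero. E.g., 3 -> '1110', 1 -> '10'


Encode each number as n ones followed by a terminating 0:
  10 -> 11111111110 (11 bits)
  4 -> 11110 (5 bits)
  9 -> 1111111110 (10 bits)
  1 -> 10 (2 bits)
  3 -> 1110 (4 bits)
Total length = 11 + 5 + 10 + 2 + 4 = 32 bits.

Unary([10, 4, 9, 1, 3]) = 11111111110111101111111110101110 (32 bits)


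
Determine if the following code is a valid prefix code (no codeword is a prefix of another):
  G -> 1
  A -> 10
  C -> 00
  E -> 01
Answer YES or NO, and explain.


Checking each pair (does one codeword prefix another?):
  G='1' vs A='10': prefix -- VIOLATION

NO -- this is NOT a valid prefix code. G (1) is a prefix of A (10).


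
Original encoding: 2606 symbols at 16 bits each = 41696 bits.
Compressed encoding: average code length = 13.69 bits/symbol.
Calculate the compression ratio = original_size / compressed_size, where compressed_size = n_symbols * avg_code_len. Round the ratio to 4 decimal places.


original_size = n_symbols * orig_bits = 2606 * 16 = 41696 bits
compressed_size = n_symbols * avg_code_len = 2606 * 13.69 = 35676.14 bits
ratio = original_size / compressed_size = 41696 / 35676.14 = 1.1687

Compression ratio = 1.1687


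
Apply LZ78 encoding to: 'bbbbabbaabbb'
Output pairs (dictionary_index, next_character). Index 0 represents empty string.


LZ78 encoding steps:
Dictionary: {0: ''}
Step 1: w='' (idx 0), next='b' -> output (0, 'b'), add 'b' as idx 1
Step 2: w='b' (idx 1), next='b' -> output (1, 'b'), add 'bb' as idx 2
Step 3: w='b' (idx 1), next='a' -> output (1, 'a'), add 'ba' as idx 3
Step 4: w='bb' (idx 2), next='a' -> output (2, 'a'), add 'bba' as idx 4
Step 5: w='' (idx 0), next='a' -> output (0, 'a'), add 'a' as idx 5
Step 6: w='bb' (idx 2), next='b' -> output (2, 'b'), add 'bbb' as idx 6


Encoded: [(0, 'b'), (1, 'b'), (1, 'a'), (2, 'a'), (0, 'a'), (2, 'b')]


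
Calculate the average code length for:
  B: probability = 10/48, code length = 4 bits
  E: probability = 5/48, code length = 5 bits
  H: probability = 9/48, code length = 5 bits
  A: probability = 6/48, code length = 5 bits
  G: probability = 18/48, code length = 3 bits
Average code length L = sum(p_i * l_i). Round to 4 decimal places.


Weighted contributions p_i * l_i:
  B: (10/48) * 4 = 40/48
  E: (5/48) * 5 = 25/48
  H: (9/48) * 5 = 45/48
  A: (6/48) * 5 = 30/48
  G: (18/48) * 3 = 54/48
Sum = (40 + 25 + 45 + 30 + 54)/48 = 194/48

L = 194/48 = 4.0417 bits/symbol


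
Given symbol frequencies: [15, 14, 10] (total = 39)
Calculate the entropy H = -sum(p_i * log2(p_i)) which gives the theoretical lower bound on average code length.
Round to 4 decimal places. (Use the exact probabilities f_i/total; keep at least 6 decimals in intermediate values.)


Per-symbol terms -p_i * log2(p_i) with p_i = f_i/39:
  p = 15/39 = 0.384615: log2(p) = -1.378512, -p*log2(p) = 0.530197
  p = 14/39 = 0.358974: log2(p) = -1.478047, -p*log2(p) = 0.530581
  p = 10/39 = 0.256410: log2(p) = -1.963474, -p*log2(p) = 0.503455
H = 0.530197 + 0.530581 + 0.503455 = 1.564233

H = 1.5642 bits/symbol


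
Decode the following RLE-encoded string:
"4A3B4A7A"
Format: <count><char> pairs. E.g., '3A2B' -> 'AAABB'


Expanding each <count><char> pair:
  4A -> 'AAAA'
  3B -> 'BBB'
  4A -> 'AAAA'
  7A -> 'AAAAAAA'

Decoded = AAAABBBAAAAAAAAAAA


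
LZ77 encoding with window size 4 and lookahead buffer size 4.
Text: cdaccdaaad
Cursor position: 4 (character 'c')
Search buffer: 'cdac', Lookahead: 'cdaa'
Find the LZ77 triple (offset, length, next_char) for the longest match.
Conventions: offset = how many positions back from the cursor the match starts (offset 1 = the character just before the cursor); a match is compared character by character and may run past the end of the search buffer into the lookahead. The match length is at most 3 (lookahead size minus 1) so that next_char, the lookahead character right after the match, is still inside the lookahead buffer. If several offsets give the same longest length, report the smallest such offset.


Try each offset into the search buffer:
  offset=1 (pos 3, char 'c'): match length 1
  offset=2 (pos 2, char 'a'): match length 0
  offset=3 (pos 1, char 'd'): match length 0
  offset=4 (pos 0, char 'c'): match length 3
Longest match has length 3 at offset 4.
next_char = character at position 4 + 3 = 7 -> 'a'

Best match: offset=4, length=3 (matching 'cda' starting at position 0)
LZ77 triple: (4, 3, 'a')


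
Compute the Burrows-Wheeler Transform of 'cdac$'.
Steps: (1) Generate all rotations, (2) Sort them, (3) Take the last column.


Rotations (sorted):
  0: $cdac -> last char: c
  1: ac$cd -> last char: d
  2: c$cda -> last char: a
  3: cdac$ -> last char: $
  4: dac$c -> last char: c


BWT = cda$c


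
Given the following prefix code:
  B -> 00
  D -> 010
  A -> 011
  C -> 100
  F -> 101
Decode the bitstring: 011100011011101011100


Decoding step by step:
Bits 011 -> A
Bits 100 -> C
Bits 011 -> A
Bits 011 -> A
Bits 101 -> F
Bits 011 -> A
Bits 100 -> C


Decoded message: ACAAFAC


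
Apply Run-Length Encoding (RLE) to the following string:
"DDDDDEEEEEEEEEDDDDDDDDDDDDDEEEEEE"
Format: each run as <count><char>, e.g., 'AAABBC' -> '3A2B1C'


Scanning runs left to right:
  i=0: run of 'D' x 5 -> '5D'
  i=5: run of 'E' x 9 -> '9E'
  i=14: run of 'D' x 13 -> '13D'
  i=27: run of 'E' x 6 -> '6E'

RLE = 5D9E13D6E


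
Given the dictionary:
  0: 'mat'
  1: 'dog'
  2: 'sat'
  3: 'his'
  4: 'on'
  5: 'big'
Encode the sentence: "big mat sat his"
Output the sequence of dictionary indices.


Look up each word in the dictionary:
  'big' -> 5
  'mat' -> 0
  'sat' -> 2
  'his' -> 3

Encoded: [5, 0, 2, 3]


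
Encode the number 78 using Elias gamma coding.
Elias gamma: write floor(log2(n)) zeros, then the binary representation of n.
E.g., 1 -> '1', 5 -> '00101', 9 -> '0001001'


num_bits = floor(log2(78)) + 1 = 7
leading_zeros = num_bits - 1 = 6
binary(78) = 1001110

Elias gamma(78) = '000000' + '1001110' = 0000001001110 (13 bits)


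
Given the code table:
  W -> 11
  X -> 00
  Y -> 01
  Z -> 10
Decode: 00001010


Decoding:
00 -> X
00 -> X
10 -> Z
10 -> Z


Result: XXZZ


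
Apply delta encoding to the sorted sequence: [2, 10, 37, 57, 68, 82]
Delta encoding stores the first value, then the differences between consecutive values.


First value: 2
Deltas:
  10 - 2 = 8
  37 - 10 = 27
  57 - 37 = 20
  68 - 57 = 11
  82 - 68 = 14


Delta encoded: [2, 8, 27, 20, 11, 14]


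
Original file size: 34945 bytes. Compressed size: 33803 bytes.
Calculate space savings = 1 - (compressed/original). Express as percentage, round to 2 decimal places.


ratio = compressed/original = 33803/34945 = 0.96732
savings = 1 - ratio = 1 - 0.96732 = 0.03268
as a percentage: 0.03268 * 100 = 3.27%

Space savings = 1 - 33803/34945 = 3.27%


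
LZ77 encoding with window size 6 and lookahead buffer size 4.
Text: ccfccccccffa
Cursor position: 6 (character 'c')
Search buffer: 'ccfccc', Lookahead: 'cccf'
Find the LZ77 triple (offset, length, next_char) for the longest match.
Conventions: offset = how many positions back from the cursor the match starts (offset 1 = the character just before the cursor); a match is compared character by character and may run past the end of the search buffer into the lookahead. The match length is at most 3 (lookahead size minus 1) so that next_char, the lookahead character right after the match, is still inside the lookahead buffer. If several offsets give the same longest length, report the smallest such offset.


Try each offset into the search buffer:
  offset=1 (pos 5, char 'c'): match length 3
  offset=2 (pos 4, char 'c'): match length 3
  offset=3 (pos 3, char 'c'): match length 3
  offset=4 (pos 2, char 'f'): match length 0
  offset=5 (pos 1, char 'c'): match length 1
  offset=6 (pos 0, char 'c'): match length 2
Longest match has length 3, found at offsets 1, 2, 3; take the smallest, offset 1.
next_char = character at position 6 + 3 = 9 -> 'f'

Best match: offset=1, length=3 (matching 'ccc' starting at position 5)
LZ77 triple: (1, 3, 'f')


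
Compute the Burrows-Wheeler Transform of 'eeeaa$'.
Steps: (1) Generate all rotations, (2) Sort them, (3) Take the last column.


Rotations (sorted):
  0: $eeeaa -> last char: a
  1: a$eeea -> last char: a
  2: aa$eee -> last char: e
  3: eaa$ee -> last char: e
  4: eeaa$e -> last char: e
  5: eeeaa$ -> last char: $


BWT = aaeee$


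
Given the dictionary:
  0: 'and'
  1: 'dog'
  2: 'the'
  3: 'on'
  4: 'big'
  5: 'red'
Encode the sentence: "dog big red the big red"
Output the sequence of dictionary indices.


Look up each word in the dictionary:
  'dog' -> 1
  'big' -> 4
  'red' -> 5
  'the' -> 2
  'big' -> 4
  'red' -> 5

Encoded: [1, 4, 5, 2, 4, 5]


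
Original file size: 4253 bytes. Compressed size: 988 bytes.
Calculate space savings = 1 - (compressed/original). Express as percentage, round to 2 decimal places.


ratio = compressed/original = 988/4253 = 0.232307
savings = 1 - ratio = 1 - 0.232307 = 0.767693
as a percentage: 0.767693 * 100 = 76.77%

Space savings = 1 - 988/4253 = 76.77%


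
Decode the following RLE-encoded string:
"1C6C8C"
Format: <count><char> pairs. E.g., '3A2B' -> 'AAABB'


Expanding each <count><char> pair:
  1C -> 'C'
  6C -> 'CCCCCC'
  8C -> 'CCCCCCCC'

Decoded = CCCCCCCCCCCCCCC


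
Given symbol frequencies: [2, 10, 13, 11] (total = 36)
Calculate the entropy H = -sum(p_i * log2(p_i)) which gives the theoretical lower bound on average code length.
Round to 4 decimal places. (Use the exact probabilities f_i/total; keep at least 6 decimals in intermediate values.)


Per-symbol terms -p_i * log2(p_i) with p_i = f_i/36:
  p = 2/36 = 0.055556: log2(p) = -4.169925, -p*log2(p) = 0.231663
  p = 10/36 = 0.277778: log2(p) = -1.847997, -p*log2(p) = 0.513332
  p = 13/36 = 0.361111: log2(p) = -1.469485, -p*log2(p) = 0.530647
  p = 11/36 = 0.305556: log2(p) = -1.710493, -p*log2(p) = 0.522651
H = 0.231663 + 0.513332 + 0.530647 + 0.522651 = 1.798293

H = 1.7983 bits/symbol


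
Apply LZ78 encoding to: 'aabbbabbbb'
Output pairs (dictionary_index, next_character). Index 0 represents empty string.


LZ78 encoding steps:
Dictionary: {0: ''}
Step 1: w='' (idx 0), next='a' -> output (0, 'a'), add 'a' as idx 1
Step 2: w='a' (idx 1), next='b' -> output (1, 'b'), add 'ab' as idx 2
Step 3: w='' (idx 0), next='b' -> output (0, 'b'), add 'b' as idx 3
Step 4: w='b' (idx 3), next='a' -> output (3, 'a'), add 'ba' as idx 4
Step 5: w='b' (idx 3), next='b' -> output (3, 'b'), add 'bb' as idx 5
Step 6: w='bb' (idx 5), end of input -> output (5, '')


Encoded: [(0, 'a'), (1, 'b'), (0, 'b'), (3, 'a'), (3, 'b'), (5, '')]


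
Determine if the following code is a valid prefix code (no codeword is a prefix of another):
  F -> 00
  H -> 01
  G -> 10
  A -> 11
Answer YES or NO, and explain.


Checking each pair (does one codeword prefix another?):
  F='00' vs H='01': no prefix
  F='00' vs G='10': no prefix
  F='00' vs A='11': no prefix
  H='01' vs F='00': no prefix
  H='01' vs G='10': no prefix
  H='01' vs A='11': no prefix
  G='10' vs F='00': no prefix
  G='10' vs H='01': no prefix
  G='10' vs A='11': no prefix
  A='11' vs F='00': no prefix
  A='11' vs H='01': no prefix
  A='11' vs G='10': no prefix
No violation found over all pairs.

YES -- this is a valid prefix code. No codeword is a prefix of any other codeword.


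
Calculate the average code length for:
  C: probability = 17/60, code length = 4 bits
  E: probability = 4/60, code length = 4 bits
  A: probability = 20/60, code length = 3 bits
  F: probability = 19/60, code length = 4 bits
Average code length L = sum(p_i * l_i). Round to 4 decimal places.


Weighted contributions p_i * l_i:
  C: (17/60) * 4 = 68/60
  E: (4/60) * 4 = 16/60
  A: (20/60) * 3 = 60/60
  F: (19/60) * 4 = 76/60
Sum = (68 + 16 + 60 + 76)/60 = 220/60

L = 220/60 = 3.6667 bits/symbol


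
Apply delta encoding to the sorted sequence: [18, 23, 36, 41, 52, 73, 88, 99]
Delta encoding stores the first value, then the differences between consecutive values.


First value: 18
Deltas:
  23 - 18 = 5
  36 - 23 = 13
  41 - 36 = 5
  52 - 41 = 11
  73 - 52 = 21
  88 - 73 = 15
  99 - 88 = 11


Delta encoded: [18, 5, 13, 5, 11, 21, 15, 11]


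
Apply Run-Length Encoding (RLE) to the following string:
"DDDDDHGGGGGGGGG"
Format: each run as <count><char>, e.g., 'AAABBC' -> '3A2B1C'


Scanning runs left to right:
  i=0: run of 'D' x 5 -> '5D'
  i=5: run of 'H' x 1 -> '1H'
  i=6: run of 'G' x 9 -> '9G'

RLE = 5D1H9G


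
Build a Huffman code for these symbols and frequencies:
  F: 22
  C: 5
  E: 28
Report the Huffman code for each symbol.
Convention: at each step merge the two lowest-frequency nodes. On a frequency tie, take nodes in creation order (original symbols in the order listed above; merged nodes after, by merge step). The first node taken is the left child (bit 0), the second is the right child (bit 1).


Huffman tree construction:
Step 1: Merge C(5) + F(22) = 27
Step 2: Merge (C+F)(27) + E(28) = 55
Read each symbol's code off the tree from the root (left child = 0, right child = 1).

Codes:
  F: 01 (length 2)
  C: 00 (length 2)
  E: 1 (length 1)
Average code length: 82/55 = 1.4909 bits/symbol


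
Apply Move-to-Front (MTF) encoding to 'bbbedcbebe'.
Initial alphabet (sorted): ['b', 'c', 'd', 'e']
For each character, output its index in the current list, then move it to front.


MTF encoding:
'b': index 0 in ['b', 'c', 'd', 'e'] -> ['b', 'c', 'd', 'e']
'b': index 0 in ['b', 'c', 'd', 'e'] -> ['b', 'c', 'd', 'e']
'b': index 0 in ['b', 'c', 'd', 'e'] -> ['b', 'c', 'd', 'e']
'e': index 3 in ['b', 'c', 'd', 'e'] -> ['e', 'b', 'c', 'd']
'd': index 3 in ['e', 'b', 'c', 'd'] -> ['d', 'e', 'b', 'c']
'c': index 3 in ['d', 'e', 'b', 'c'] -> ['c', 'd', 'e', 'b']
'b': index 3 in ['c', 'd', 'e', 'b'] -> ['b', 'c', 'd', 'e']
'e': index 3 in ['b', 'c', 'd', 'e'] -> ['e', 'b', 'c', 'd']
'b': index 1 in ['e', 'b', 'c', 'd'] -> ['b', 'e', 'c', 'd']
'e': index 1 in ['b', 'e', 'c', 'd'] -> ['e', 'b', 'c', 'd']


Output: [0, 0, 0, 3, 3, 3, 3, 3, 1, 1]


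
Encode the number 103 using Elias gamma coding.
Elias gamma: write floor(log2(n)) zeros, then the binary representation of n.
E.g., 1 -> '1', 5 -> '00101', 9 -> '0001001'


num_bits = floor(log2(103)) + 1 = 7
leading_zeros = num_bits - 1 = 6
binary(103) = 1100111

Elias gamma(103) = '000000' + '1100111' = 0000001100111 (13 bits)


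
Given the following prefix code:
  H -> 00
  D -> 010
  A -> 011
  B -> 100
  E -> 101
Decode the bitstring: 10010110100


Decoding step by step:
Bits 100 -> B
Bits 101 -> E
Bits 101 -> E
Bits 00 -> H


Decoded message: BEEH


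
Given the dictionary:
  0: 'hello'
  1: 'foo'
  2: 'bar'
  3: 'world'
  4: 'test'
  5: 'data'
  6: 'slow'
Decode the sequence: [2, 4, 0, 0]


Look up each index in the dictionary:
  2 -> 'bar'
  4 -> 'test'
  0 -> 'hello'
  0 -> 'hello'

Decoded: "bar test hello hello"


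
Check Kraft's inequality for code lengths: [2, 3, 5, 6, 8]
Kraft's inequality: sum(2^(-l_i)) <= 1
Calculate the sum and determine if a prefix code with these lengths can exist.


Sum = 2^(-2) + 2^(-3) + 2^(-5) + 2^(-6) + 2^(-8)
    = 0.25 + 0.125 + 0.03125 + 0.015625 + 0.00390625
    = 109/256 = 0.42578125
Since 0.42578125 <= 1, Kraft's inequality IS satisfied.
A prefix code with these lengths CAN exist.

Kraft sum = 0.42578125. Satisfied.


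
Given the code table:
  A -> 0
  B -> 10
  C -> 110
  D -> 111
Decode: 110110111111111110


Decoding:
110 -> C
110 -> C
111 -> D
111 -> D
111 -> D
110 -> C


Result: CCDDDC


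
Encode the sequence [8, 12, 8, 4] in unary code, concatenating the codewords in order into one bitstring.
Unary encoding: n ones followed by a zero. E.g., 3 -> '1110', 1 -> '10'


Encode each number as n ones followed by a terminating 0:
  8 -> 111111110 (9 bits)
  12 -> 1111111111110 (13 bits)
  8 -> 111111110 (9 bits)
  4 -> 11110 (5 bits)
Total length = 9 + 13 + 9 + 5 = 36 bits.

Unary([8, 12, 8, 4]) = 111111110111111111111011111111011110 (36 bits)


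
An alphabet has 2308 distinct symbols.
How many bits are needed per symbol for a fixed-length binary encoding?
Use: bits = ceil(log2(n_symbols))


log2(2308) = 11.1724
Bracket: 2^11 = 2048 < 2308 <= 2^12 = 4096
So ceil(log2(2308)) = 12

bits = ceil(log2(2308)) = ceil(11.1724) = 12 bits


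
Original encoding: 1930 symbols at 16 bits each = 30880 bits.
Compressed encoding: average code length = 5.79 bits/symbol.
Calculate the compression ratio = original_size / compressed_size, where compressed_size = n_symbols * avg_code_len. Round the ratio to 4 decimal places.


original_size = n_symbols * orig_bits = 1930 * 16 = 30880 bits
compressed_size = n_symbols * avg_code_len = 1930 * 5.79 = 11174.7 bits
ratio = original_size / compressed_size = 30880 / 11174.7 = 2.7634

Compression ratio = 2.7634


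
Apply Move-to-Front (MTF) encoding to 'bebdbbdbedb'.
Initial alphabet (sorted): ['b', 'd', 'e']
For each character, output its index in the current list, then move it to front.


MTF encoding:
'b': index 0 in ['b', 'd', 'e'] -> ['b', 'd', 'e']
'e': index 2 in ['b', 'd', 'e'] -> ['e', 'b', 'd']
'b': index 1 in ['e', 'b', 'd'] -> ['b', 'e', 'd']
'd': index 2 in ['b', 'e', 'd'] -> ['d', 'b', 'e']
'b': index 1 in ['d', 'b', 'e'] -> ['b', 'd', 'e']
'b': index 0 in ['b', 'd', 'e'] -> ['b', 'd', 'e']
'd': index 1 in ['b', 'd', 'e'] -> ['d', 'b', 'e']
'b': index 1 in ['d', 'b', 'e'] -> ['b', 'd', 'e']
'e': index 2 in ['b', 'd', 'e'] -> ['e', 'b', 'd']
'd': index 2 in ['e', 'b', 'd'] -> ['d', 'e', 'b']
'b': index 2 in ['d', 'e', 'b'] -> ['b', 'd', 'e']


Output: [0, 2, 1, 2, 1, 0, 1, 1, 2, 2, 2]


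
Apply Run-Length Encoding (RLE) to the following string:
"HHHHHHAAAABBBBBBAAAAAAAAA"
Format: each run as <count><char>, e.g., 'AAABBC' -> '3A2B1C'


Scanning runs left to right:
  i=0: run of 'H' x 6 -> '6H'
  i=6: run of 'A' x 4 -> '4A'
  i=10: run of 'B' x 6 -> '6B'
  i=16: run of 'A' x 9 -> '9A'

RLE = 6H4A6B9A


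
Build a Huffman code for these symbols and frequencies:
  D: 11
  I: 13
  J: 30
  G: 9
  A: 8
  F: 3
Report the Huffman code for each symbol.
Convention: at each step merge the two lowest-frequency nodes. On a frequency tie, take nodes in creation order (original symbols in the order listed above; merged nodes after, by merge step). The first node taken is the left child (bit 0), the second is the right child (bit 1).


Huffman tree construction:
Step 1: Merge F(3) + A(8) = 11
Step 2: Merge G(9) + D(11) = 20
Step 3: Merge (F+A)(11) + I(13) = 24
Step 4: Merge (G+D)(20) + ((F+A)+I)(24) = 44
Step 5: Merge J(30) + ((G+D)+((F+A)+I))(44) = 74
Read each symbol's code off the tree from the root (left child = 0, right child = 1).

Codes:
  D: 101 (length 3)
  I: 111 (length 3)
  J: 0 (length 1)
  G: 100 (length 3)
  A: 1101 (length 4)
  F: 1100 (length 4)
Average code length: 173/74 = 2.3378 bits/symbol


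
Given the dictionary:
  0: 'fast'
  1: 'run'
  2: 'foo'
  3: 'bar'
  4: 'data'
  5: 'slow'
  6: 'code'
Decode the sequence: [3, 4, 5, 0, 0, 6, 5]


Look up each index in the dictionary:
  3 -> 'bar'
  4 -> 'data'
  5 -> 'slow'
  0 -> 'fast'
  0 -> 'fast'
  6 -> 'code'
  5 -> 'slow'

Decoded: "bar data slow fast fast code slow"


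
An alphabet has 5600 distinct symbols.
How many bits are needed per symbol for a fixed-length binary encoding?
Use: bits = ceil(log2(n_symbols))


log2(5600) = 12.4512
Bracket: 2^12 = 4096 < 5600 <= 2^13 = 8192
So ceil(log2(5600)) = 13

bits = ceil(log2(5600)) = ceil(12.4512) = 13 bits


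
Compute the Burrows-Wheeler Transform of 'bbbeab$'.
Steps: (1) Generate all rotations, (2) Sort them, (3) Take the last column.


Rotations (sorted):
  0: $bbbeab -> last char: b
  1: ab$bbbe -> last char: e
  2: b$bbbea -> last char: a
  3: bbbeab$ -> last char: $
  4: bbeab$b -> last char: b
  5: beab$bb -> last char: b
  6: eab$bbb -> last char: b


BWT = bea$bbb


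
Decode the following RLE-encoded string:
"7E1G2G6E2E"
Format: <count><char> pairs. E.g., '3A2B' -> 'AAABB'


Expanding each <count><char> pair:
  7E -> 'EEEEEEE'
  1G -> 'G'
  2G -> 'GG'
  6E -> 'EEEEEE'
  2E -> 'EE'

Decoded = EEEEEEEGGGEEEEEEEE


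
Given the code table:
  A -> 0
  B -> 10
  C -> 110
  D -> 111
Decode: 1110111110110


Decoding:
111 -> D
0 -> A
111 -> D
110 -> C
110 -> C


Result: DADCC


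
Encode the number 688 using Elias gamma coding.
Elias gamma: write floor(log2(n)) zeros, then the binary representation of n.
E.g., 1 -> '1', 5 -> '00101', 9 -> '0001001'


num_bits = floor(log2(688)) + 1 = 10
leading_zeros = num_bits - 1 = 9
binary(688) = 1010110000

Elias gamma(688) = '000000000' + '1010110000' = 0000000001010110000 (19 bits)


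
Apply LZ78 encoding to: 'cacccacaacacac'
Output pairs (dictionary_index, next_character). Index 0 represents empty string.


LZ78 encoding steps:
Dictionary: {0: ''}
Step 1: w='' (idx 0), next='c' -> output (0, 'c'), add 'c' as idx 1
Step 2: w='' (idx 0), next='a' -> output (0, 'a'), add 'a' as idx 2
Step 3: w='c' (idx 1), next='c' -> output (1, 'c'), add 'cc' as idx 3
Step 4: w='c' (idx 1), next='a' -> output (1, 'a'), add 'ca' as idx 4
Step 5: w='ca' (idx 4), next='a' -> output (4, 'a'), add 'caa' as idx 5
Step 6: w='ca' (idx 4), next='c' -> output (4, 'c'), add 'cac' as idx 6
Step 7: w='a' (idx 2), next='c' -> output (2, 'c'), add 'ac' as idx 7


Encoded: [(0, 'c'), (0, 'a'), (1, 'c'), (1, 'a'), (4, 'a'), (4, 'c'), (2, 'c')]


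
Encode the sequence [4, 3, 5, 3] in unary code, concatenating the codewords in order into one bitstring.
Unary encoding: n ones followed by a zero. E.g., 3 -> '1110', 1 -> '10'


Encode each number as n ones followed by a terminating 0:
  4 -> 11110 (5 bits)
  3 -> 1110 (4 bits)
  5 -> 111110 (6 bits)
  3 -> 1110 (4 bits)
Total length = 5 + 4 + 6 + 4 = 19 bits.

Unary([4, 3, 5, 3]) = 1111011101111101110 (19 bits)


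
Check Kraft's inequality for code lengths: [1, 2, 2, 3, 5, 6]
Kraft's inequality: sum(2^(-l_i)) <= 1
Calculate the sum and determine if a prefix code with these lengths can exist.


Sum = 2^(-1) + 2^(-2) + 2^(-2) + 2^(-3) + 2^(-5) + 2^(-6)
    = 0.5 + 0.25 + 0.25 + 0.125 + 0.03125 + 0.015625
    = 75/64 = 1.171875
Since 1.171875 > 1, Kraft's inequality is NOT satisfied.
A prefix code with these lengths CANNOT exist.

Kraft sum = 1.171875. Not satisfied.


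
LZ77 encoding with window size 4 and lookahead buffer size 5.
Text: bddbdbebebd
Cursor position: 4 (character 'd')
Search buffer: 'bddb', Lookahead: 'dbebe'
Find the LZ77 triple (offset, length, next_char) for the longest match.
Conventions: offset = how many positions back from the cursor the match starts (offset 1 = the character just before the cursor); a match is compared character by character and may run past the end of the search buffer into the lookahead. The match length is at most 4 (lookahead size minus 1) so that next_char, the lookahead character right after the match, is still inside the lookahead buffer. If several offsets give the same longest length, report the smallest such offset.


Try each offset into the search buffer:
  offset=1 (pos 3, char 'b'): match length 0
  offset=2 (pos 2, char 'd'): match length 2
  offset=3 (pos 1, char 'd'): match length 1
  offset=4 (pos 0, char 'b'): match length 0
Longest match has length 2 at offset 2.
next_char = character at position 4 + 2 = 6 -> 'e'

Best match: offset=2, length=2 (matching 'db' starting at position 2)
LZ77 triple: (2, 2, 'e')


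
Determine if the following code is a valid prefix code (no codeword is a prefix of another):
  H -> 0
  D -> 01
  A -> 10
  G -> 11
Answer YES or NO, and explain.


Checking each pair (does one codeword prefix another?):
  H='0' vs D='01': prefix -- VIOLATION

NO -- this is NOT a valid prefix code. H (0) is a prefix of D (01).


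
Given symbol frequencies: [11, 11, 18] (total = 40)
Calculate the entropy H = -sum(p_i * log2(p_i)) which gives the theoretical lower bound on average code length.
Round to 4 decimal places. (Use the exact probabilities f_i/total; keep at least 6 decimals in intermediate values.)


Per-symbol terms -p_i * log2(p_i) with p_i = f_i/40:
  p = 11/40 = 0.275000: log2(p) = -1.862496, -p*log2(p) = 0.512187
  p = 11/40 = 0.275000: log2(p) = -1.862496, -p*log2(p) = 0.512187
  p = 18/40 = 0.450000: log2(p) = -1.152003, -p*log2(p) = 0.518401
H = 0.512187 + 0.512187 + 0.518401 = 1.542775

H = 1.5428 bits/symbol


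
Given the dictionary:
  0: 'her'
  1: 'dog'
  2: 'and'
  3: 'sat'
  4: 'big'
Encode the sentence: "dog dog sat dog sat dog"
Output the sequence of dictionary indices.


Look up each word in the dictionary:
  'dog' -> 1
  'dog' -> 1
  'sat' -> 3
  'dog' -> 1
  'sat' -> 3
  'dog' -> 1

Encoded: [1, 1, 3, 1, 3, 1]


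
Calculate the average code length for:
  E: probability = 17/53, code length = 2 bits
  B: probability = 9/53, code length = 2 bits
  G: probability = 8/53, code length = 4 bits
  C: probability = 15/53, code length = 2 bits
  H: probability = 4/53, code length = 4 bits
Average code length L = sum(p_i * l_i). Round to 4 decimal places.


Weighted contributions p_i * l_i:
  E: (17/53) * 2 = 34/53
  B: (9/53) * 2 = 18/53
  G: (8/53) * 4 = 32/53
  C: (15/53) * 2 = 30/53
  H: (4/53) * 4 = 16/53
Sum = (34 + 18 + 32 + 30 + 16)/53 = 130/53

L = 130/53 = 2.4528 bits/symbol


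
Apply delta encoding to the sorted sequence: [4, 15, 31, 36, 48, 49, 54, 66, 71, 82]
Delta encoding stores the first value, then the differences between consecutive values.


First value: 4
Deltas:
  15 - 4 = 11
  31 - 15 = 16
  36 - 31 = 5
  48 - 36 = 12
  49 - 48 = 1
  54 - 49 = 5
  66 - 54 = 12
  71 - 66 = 5
  82 - 71 = 11


Delta encoded: [4, 11, 16, 5, 12, 1, 5, 12, 5, 11]


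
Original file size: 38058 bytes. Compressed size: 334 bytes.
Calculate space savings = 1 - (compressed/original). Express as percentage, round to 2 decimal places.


ratio = compressed/original = 334/38058 = 0.008776
savings = 1 - ratio = 1 - 0.008776 = 0.991224
as a percentage: 0.991224 * 100 = 99.12%

Space savings = 1 - 334/38058 = 99.12%


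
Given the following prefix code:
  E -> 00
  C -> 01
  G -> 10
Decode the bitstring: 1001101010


Decoding step by step:
Bits 10 -> G
Bits 01 -> C
Bits 10 -> G
Bits 10 -> G
Bits 10 -> G


Decoded message: GCGGG


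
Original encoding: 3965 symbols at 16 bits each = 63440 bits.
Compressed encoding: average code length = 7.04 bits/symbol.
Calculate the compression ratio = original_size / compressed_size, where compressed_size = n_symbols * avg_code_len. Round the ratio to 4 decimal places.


original_size = n_symbols * orig_bits = 3965 * 16 = 63440 bits
compressed_size = n_symbols * avg_code_len = 3965 * 7.04 = 27913.6 bits
ratio = original_size / compressed_size = 63440 / 27913.6 = 2.2727

Compression ratio = 2.2727


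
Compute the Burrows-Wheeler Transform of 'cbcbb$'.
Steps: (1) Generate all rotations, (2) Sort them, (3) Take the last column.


Rotations (sorted):
  0: $cbcbb -> last char: b
  1: b$cbcb -> last char: b
  2: bb$cbc -> last char: c
  3: bcbb$c -> last char: c
  4: cbb$cb -> last char: b
  5: cbcbb$ -> last char: $


BWT = bbccb$


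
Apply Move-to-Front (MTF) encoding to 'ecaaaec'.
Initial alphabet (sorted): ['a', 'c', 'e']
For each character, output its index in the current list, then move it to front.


MTF encoding:
'e': index 2 in ['a', 'c', 'e'] -> ['e', 'a', 'c']
'c': index 2 in ['e', 'a', 'c'] -> ['c', 'e', 'a']
'a': index 2 in ['c', 'e', 'a'] -> ['a', 'c', 'e']
'a': index 0 in ['a', 'c', 'e'] -> ['a', 'c', 'e']
'a': index 0 in ['a', 'c', 'e'] -> ['a', 'c', 'e']
'e': index 2 in ['a', 'c', 'e'] -> ['e', 'a', 'c']
'c': index 2 in ['e', 'a', 'c'] -> ['c', 'e', 'a']


Output: [2, 2, 2, 0, 0, 2, 2]


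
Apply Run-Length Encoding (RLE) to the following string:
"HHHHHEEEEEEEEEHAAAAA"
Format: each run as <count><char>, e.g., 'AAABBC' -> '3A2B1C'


Scanning runs left to right:
  i=0: run of 'H' x 5 -> '5H'
  i=5: run of 'E' x 9 -> '9E'
  i=14: run of 'H' x 1 -> '1H'
  i=15: run of 'A' x 5 -> '5A'

RLE = 5H9E1H5A


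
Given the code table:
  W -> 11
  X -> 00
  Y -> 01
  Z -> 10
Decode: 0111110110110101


Decoding:
01 -> Y
11 -> W
11 -> W
01 -> Y
10 -> Z
11 -> W
01 -> Y
01 -> Y


Result: YWWYZWYY


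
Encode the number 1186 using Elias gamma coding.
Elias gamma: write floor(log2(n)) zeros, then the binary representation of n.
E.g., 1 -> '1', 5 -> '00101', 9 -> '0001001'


num_bits = floor(log2(1186)) + 1 = 11
leading_zeros = num_bits - 1 = 10
binary(1186) = 10010100010

Elias gamma(1186) = '0000000000' + '10010100010' = 000000000010010100010 (21 bits)


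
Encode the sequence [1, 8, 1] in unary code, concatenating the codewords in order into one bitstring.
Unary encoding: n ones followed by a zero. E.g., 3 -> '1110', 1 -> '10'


Encode each number as n ones followed by a terminating 0:
  1 -> 10 (2 bits)
  8 -> 111111110 (9 bits)
  1 -> 10 (2 bits)
Total length = 2 + 9 + 2 = 13 bits.

Unary([1, 8, 1]) = 1011111111010 (13 bits)


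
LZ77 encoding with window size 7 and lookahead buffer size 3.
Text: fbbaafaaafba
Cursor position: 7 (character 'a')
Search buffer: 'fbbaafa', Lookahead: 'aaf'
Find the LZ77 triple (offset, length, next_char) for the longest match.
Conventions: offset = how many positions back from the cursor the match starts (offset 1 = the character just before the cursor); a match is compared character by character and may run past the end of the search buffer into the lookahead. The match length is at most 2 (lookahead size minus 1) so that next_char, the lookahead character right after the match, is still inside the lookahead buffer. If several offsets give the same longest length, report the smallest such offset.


Try each offset into the search buffer:
  offset=1 (pos 6, char 'a'): match length 2
  offset=2 (pos 5, char 'f'): match length 0
  offset=3 (pos 4, char 'a'): match length 1
  offset=4 (pos 3, char 'a'): match length 2
  offset=5 (pos 2, char 'b'): match length 0
  offset=6 (pos 1, char 'b'): match length 0
  offset=7 (pos 0, char 'f'): match length 0
Longest match has length 2, found at offsets 1, 4; take the smallest, offset 1.
next_char = character at position 7 + 2 = 9 -> 'f'

Best match: offset=1, length=2 (matching 'aa' starting at position 6)
LZ77 triple: (1, 2, 'f')


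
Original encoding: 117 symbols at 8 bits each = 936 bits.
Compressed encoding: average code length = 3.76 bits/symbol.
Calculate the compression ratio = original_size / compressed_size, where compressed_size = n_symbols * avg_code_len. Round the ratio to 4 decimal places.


original_size = n_symbols * orig_bits = 117 * 8 = 936 bits
compressed_size = n_symbols * avg_code_len = 117 * 3.76 = 439.92 bits
ratio = original_size / compressed_size = 936 / 439.92 = 2.1277

Compression ratio = 2.1277


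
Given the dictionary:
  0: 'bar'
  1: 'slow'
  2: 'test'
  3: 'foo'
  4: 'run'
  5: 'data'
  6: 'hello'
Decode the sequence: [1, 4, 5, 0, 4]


Look up each index in the dictionary:
  1 -> 'slow'
  4 -> 'run'
  5 -> 'data'
  0 -> 'bar'
  4 -> 'run'

Decoded: "slow run data bar run"


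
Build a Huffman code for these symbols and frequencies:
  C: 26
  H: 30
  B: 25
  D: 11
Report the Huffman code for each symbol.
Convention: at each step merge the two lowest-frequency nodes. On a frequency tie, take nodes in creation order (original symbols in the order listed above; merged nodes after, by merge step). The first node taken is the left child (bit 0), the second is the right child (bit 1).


Huffman tree construction:
Step 1: Merge D(11) + B(25) = 36
Step 2: Merge C(26) + H(30) = 56
Step 3: Merge (D+B)(36) + (C+H)(56) = 92
Read each symbol's code off the tree from the root (left child = 0, right child = 1).

Codes:
  C: 10 (length 2)
  H: 11 (length 2)
  B: 01 (length 2)
  D: 00 (length 2)
Average code length: 184/92 = 2.0000 bits/symbol


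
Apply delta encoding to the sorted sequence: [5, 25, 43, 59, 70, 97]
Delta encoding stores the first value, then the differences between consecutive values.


First value: 5
Deltas:
  25 - 5 = 20
  43 - 25 = 18
  59 - 43 = 16
  70 - 59 = 11
  97 - 70 = 27


Delta encoded: [5, 20, 18, 16, 11, 27]


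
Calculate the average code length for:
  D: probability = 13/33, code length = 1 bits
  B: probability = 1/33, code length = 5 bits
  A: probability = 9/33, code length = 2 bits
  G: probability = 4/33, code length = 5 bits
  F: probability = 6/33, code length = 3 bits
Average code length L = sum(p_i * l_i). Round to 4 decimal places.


Weighted contributions p_i * l_i:
  D: (13/33) * 1 = 13/33
  B: (1/33) * 5 = 5/33
  A: (9/33) * 2 = 18/33
  G: (4/33) * 5 = 20/33
  F: (6/33) * 3 = 18/33
Sum = (13 + 5 + 18 + 20 + 18)/33 = 74/33

L = 74/33 = 2.2424 bits/symbol


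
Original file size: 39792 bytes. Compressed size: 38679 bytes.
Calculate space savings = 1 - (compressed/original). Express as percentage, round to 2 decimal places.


ratio = compressed/original = 38679/39792 = 0.97203
savings = 1 - ratio = 1 - 0.97203 = 0.02797
as a percentage: 0.02797 * 100 = 2.8%

Space savings = 1 - 38679/39792 = 2.8%


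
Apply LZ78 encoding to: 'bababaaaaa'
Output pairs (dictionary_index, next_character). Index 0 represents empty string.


LZ78 encoding steps:
Dictionary: {0: ''}
Step 1: w='' (idx 0), next='b' -> output (0, 'b'), add 'b' as idx 1
Step 2: w='' (idx 0), next='a' -> output (0, 'a'), add 'a' as idx 2
Step 3: w='b' (idx 1), next='a' -> output (1, 'a'), add 'ba' as idx 3
Step 4: w='ba' (idx 3), next='a' -> output (3, 'a'), add 'baa' as idx 4
Step 5: w='a' (idx 2), next='a' -> output (2, 'a'), add 'aa' as idx 5
Step 6: w='a' (idx 2), end of input -> output (2, '')


Encoded: [(0, 'b'), (0, 'a'), (1, 'a'), (3, 'a'), (2, 'a'), (2, '')]


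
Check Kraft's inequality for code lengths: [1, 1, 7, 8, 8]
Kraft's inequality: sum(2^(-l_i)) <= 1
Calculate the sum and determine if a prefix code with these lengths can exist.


Sum = 2^(-1) + 2^(-1) + 2^(-7) + 2^(-8) + 2^(-8)
    = 0.5 + 0.5 + 0.0078125 + 0.00390625 + 0.00390625
    = 260/256 = 1.015625
Since 1.015625 > 1, Kraft's inequality is NOT satisfied.
A prefix code with these lengths CANNOT exist.

Kraft sum = 1.015625. Not satisfied.


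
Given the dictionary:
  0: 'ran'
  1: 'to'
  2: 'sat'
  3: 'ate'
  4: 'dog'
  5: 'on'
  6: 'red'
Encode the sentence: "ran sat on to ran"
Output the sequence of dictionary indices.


Look up each word in the dictionary:
  'ran' -> 0
  'sat' -> 2
  'on' -> 5
  'to' -> 1
  'ran' -> 0

Encoded: [0, 2, 5, 1, 0]


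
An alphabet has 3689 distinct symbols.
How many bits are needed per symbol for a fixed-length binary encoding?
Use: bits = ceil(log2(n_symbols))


log2(3689) = 11.849
Bracket: 2^11 = 2048 < 3689 <= 2^12 = 4096
So ceil(log2(3689)) = 12

bits = ceil(log2(3689)) = ceil(11.849) = 12 bits


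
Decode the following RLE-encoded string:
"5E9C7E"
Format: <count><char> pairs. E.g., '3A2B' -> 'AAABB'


Expanding each <count><char> pair:
  5E -> 'EEEEE'
  9C -> 'CCCCCCCCC'
  7E -> 'EEEEEEE'

Decoded = EEEEECCCCCCCCCEEEEEEE


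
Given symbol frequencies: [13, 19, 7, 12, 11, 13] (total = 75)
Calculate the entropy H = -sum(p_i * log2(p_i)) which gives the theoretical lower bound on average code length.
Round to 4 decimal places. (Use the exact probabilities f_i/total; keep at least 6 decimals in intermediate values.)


Per-symbol terms -p_i * log2(p_i) with p_i = f_i/75:
  p = 13/75 = 0.173333: log2(p) = -2.528379, -p*log2(p) = 0.438252
  p = 19/75 = 0.253333: log2(p) = -1.980891, -p*log2(p) = 0.501826
  p = 7/75 = 0.093333: log2(p) = -3.421464, -p*log2(p) = 0.319337
  p = 12/75 = 0.160000: log2(p) = -2.643856, -p*log2(p) = 0.423017
  p = 11/75 = 0.146667: log2(p) = -2.769387, -p*log2(p) = 0.406177
  p = 13/75 = 0.173333: log2(p) = -2.528379, -p*log2(p) = 0.438252
H = 0.438252 + 0.501826 + 0.319337 + 0.423017 + 0.406177 + 0.438252 = 2.526861

H = 2.5269 bits/symbol


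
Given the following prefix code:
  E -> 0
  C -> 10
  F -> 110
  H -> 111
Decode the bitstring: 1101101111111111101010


Decoding step by step:
Bits 110 -> F
Bits 110 -> F
Bits 111 -> H
Bits 111 -> H
Bits 111 -> H
Bits 110 -> F
Bits 10 -> C
Bits 10 -> C


Decoded message: FFHHHFCC


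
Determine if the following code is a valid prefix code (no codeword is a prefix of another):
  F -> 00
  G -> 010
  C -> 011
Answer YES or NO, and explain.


Checking each pair (does one codeword prefix another?):
  F='00' vs G='010': no prefix
  F='00' vs C='011': no prefix
  G='010' vs F='00': no prefix
  G='010' vs C='011': no prefix
  C='011' vs F='00': no prefix
  C='011' vs G='010': no prefix
No violation found over all pairs.

YES -- this is a valid prefix code. No codeword is a prefix of any other codeword.


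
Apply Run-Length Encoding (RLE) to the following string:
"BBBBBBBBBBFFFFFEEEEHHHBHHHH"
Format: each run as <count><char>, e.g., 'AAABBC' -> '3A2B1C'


Scanning runs left to right:
  i=0: run of 'B' x 10 -> '10B'
  i=10: run of 'F' x 5 -> '5F'
  i=15: run of 'E' x 4 -> '4E'
  i=19: run of 'H' x 3 -> '3H'
  i=22: run of 'B' x 1 -> '1B'
  i=23: run of 'H' x 4 -> '4H'

RLE = 10B5F4E3H1B4H


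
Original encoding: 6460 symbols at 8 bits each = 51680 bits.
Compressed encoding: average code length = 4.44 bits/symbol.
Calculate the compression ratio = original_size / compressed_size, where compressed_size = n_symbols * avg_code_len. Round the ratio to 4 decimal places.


original_size = n_symbols * orig_bits = 6460 * 8 = 51680 bits
compressed_size = n_symbols * avg_code_len = 6460 * 4.44 = 28682.4 bits
ratio = original_size / compressed_size = 51680 / 28682.4 = 1.8018

Compression ratio = 1.8018


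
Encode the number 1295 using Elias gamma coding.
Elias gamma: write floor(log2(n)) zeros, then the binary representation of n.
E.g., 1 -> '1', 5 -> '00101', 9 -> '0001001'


num_bits = floor(log2(1295)) + 1 = 11
leading_zeros = num_bits - 1 = 10
binary(1295) = 10100001111

Elias gamma(1295) = '0000000000' + '10100001111' = 000000000010100001111 (21 bits)
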